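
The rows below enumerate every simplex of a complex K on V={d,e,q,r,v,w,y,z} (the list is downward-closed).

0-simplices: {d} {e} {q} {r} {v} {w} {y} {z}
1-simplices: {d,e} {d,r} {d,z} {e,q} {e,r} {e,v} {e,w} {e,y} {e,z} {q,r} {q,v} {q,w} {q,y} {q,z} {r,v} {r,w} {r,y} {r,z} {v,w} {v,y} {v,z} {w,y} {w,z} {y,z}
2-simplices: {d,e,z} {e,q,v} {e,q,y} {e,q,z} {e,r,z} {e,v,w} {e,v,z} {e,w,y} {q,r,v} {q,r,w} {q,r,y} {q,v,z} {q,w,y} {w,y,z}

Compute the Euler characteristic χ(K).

χ(K)=-2

n_0=8 n_1=24 n_2=14
χ=+8−24+14=-2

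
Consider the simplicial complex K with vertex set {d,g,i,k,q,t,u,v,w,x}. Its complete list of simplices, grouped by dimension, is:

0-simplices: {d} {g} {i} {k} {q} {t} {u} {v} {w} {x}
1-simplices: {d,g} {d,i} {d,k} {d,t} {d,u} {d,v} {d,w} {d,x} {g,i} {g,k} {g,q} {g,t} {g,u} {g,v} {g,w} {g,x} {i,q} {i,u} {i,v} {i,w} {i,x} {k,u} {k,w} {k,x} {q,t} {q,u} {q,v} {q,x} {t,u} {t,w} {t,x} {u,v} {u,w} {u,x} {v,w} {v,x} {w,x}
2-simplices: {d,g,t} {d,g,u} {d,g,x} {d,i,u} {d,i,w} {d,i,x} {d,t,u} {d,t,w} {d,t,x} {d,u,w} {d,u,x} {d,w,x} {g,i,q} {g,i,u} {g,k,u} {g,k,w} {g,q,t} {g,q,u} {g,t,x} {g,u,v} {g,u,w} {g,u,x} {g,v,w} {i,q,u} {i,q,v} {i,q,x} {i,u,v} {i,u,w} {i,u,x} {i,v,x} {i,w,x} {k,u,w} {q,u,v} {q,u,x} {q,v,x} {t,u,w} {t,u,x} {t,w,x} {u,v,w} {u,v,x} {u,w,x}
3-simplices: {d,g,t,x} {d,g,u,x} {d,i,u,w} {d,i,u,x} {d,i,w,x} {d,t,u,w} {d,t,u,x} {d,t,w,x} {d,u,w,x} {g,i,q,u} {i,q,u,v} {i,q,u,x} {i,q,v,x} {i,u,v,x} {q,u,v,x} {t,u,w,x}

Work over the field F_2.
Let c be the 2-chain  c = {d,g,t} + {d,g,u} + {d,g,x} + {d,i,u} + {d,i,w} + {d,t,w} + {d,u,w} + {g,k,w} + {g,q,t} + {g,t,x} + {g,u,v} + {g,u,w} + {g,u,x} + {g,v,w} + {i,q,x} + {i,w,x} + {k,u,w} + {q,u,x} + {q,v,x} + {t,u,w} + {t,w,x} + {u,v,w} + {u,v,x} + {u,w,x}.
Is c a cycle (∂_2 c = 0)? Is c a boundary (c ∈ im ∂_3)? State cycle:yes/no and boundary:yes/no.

cycle:no boundary:no

n_0=10 n_1=37 n_2=41 n_3=16  [Z2]
∂1: piv[dg,di,dk,dt,du,dv,dw,dx,gq] rk=9  ker:gi,gk,gt,gu,gv,gw,gx,iq,iu,iv,iw,ix,ku,kw,kx,qt,qu,qv,qx,tu,tw,tx,uv,uw,ux,vw,vx,wx
∂2: piv[dgt,dgu,dgx,diu,diw,dix,dtu,dtw,dtx,duw,dux,dwx,giq,giu,gku,gkw,gqt,gqu,guv,guw,gvw,iqv,iqx,iuv,ivx] rk=25  ker:gtx,gux,iqu,iuw,iux,iwx,kuw,quv,qux,qvx,tuw,tux,twx,uvw,uvx,uwx
∂3: piv[dgtx,dgux,diuw,diux,diwx,dtuw,dtux,dtwx,duwx,giqu,iquv,iqux,iqvx,iuvx] rk=14  ker:quvx,tuwx
∂2c = {d,g} + {d,u} + {d,w} + {d,x} + {g,k} + {g,q} + {g,t} + {g,w} + {g,x} + {i,q} + {i,u} + {k,u} + {q,t} + {q,u} + {q,v} + {q,x} + {t,u} + {t,w} + {u,v} + {w,x}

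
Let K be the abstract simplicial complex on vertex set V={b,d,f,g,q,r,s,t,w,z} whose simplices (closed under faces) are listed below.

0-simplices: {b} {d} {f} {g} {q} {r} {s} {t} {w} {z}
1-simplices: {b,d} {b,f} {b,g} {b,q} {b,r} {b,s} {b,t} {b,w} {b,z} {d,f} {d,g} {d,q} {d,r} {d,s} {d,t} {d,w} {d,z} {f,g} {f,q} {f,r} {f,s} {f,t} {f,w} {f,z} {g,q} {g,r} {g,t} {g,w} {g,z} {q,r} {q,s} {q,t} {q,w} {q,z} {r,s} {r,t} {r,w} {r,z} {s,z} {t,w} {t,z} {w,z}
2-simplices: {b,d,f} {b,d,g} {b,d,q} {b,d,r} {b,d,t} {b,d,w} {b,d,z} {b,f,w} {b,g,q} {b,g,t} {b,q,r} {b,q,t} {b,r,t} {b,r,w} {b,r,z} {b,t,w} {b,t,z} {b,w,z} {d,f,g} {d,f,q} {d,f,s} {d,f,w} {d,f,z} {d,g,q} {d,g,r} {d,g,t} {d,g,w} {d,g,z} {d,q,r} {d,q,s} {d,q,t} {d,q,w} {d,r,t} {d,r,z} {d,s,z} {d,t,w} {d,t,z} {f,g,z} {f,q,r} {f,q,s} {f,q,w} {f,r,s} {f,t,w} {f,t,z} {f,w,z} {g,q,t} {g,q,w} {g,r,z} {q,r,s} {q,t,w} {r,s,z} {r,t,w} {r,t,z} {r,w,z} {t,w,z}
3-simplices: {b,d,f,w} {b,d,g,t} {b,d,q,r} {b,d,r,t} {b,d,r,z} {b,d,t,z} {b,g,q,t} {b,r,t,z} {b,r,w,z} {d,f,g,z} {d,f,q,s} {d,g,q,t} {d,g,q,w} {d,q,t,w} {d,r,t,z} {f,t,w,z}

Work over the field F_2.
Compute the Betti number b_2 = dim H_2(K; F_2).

n_0=10 n_1=42 n_2=55 n_3=16  [Z2]
∂1: piv[bd,bf,bg,bq,br,bs,bt,bw,bz] rk=9  ker:df,dg,dq,dr,ds,dt,dw,dz,fg,fq,fr,fs,ft,fw,fz,gq,gr,gt,gw,gz,qr,qs,qt,qw,qz,rs,rt,rw,rz,sz,tw,tz,wz
∂2: piv[bdf,bdg,bdq,bdr,bdt,bdw,bdz,bfw,bgq,bgt,bqr,bqt,brt,brw,brz,btw,btz,bwz,dfg,dfq,dfs,dfz,dgr,dgw,dgz,dqs,dqw,dsz,fqr,frs,ftw] rk=31  ker:dfw,dgq,dgt,dqr,dqt,drt,drz,dtw,dtz,fgz,fqs,fqw,ftz,fwz,gqt,gqw,grz,qrs,qtw,rsz,rtw,rtz,rwz,twz
∂3: piv[bdfw,bdgt,bdqr,bdrt,bdrz,bdtz,bgqt,brtz,brwz,dfgz,dfqs,dgqt,dgqw,dqtw,ftwz] rk=15  ker:drtz
b_2=(55−31)−15=9

b_2=9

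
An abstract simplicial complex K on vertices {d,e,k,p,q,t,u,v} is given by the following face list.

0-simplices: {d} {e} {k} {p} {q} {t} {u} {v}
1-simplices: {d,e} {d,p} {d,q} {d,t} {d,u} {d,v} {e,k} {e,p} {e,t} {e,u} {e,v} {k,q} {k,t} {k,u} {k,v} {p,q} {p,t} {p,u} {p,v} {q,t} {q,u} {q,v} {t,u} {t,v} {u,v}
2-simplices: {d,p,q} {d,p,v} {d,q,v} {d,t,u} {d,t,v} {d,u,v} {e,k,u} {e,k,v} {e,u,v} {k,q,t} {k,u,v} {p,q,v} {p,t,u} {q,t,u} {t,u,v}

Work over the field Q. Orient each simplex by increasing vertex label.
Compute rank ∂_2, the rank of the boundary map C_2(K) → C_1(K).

rank∂_2=12

n_0=8 n_1=25 n_2=15  [Q]
∂1: piv[de,dp,dq,dt,du,dv,ek] rk=7  ker:ep,et,eu,ev,kq,kt,ku,kv,pq,pt,pu,pv,qt,qu,qv,tu,tv,uv
∂2: piv[dpq,dpv,dqv,dtu,dtv,duv,eku,ekv,euv,kqt,ptu,qtu] rk=12  ker:kuv,pqv,tuv
rk∂_2=12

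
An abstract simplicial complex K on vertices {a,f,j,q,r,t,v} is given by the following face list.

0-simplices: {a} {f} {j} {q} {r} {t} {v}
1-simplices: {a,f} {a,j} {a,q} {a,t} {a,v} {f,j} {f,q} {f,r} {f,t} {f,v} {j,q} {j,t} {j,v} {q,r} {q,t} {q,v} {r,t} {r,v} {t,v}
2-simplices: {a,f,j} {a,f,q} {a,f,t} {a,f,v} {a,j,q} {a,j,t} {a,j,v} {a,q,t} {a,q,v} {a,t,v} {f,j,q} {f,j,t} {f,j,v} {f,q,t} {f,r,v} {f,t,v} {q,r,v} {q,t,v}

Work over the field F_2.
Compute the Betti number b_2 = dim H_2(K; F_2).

b_2=6

n_0=7 n_1=19 n_2=18  [Z2]
∂1: piv[af,aj,aq,at,av,fr] rk=6  ker:fj,fq,ft,fv,jq,jt,jv,qr,qt,qv,rt,rv,tv
∂2: piv[afj,afq,aft,afv,ajq,ajt,ajv,aqt,aqv,atv,frv,qrv] rk=12  ker:fjq,fjt,fjv,fqt,ftv,qtv
b_2=(18−12)−0=6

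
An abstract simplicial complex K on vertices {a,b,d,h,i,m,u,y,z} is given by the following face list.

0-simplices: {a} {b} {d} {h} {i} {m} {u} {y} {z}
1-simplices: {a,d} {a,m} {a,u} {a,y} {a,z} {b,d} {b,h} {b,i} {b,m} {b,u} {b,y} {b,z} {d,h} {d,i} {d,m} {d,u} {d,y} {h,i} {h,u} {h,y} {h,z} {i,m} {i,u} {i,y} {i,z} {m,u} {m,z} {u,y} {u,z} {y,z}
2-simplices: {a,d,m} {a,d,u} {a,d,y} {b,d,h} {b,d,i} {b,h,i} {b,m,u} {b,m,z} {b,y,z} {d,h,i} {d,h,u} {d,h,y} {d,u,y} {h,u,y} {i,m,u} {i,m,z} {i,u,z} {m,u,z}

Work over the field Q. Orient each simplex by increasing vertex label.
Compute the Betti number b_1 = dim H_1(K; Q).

b_1=7

n_0=9 n_1=30 n_2=18  [Q]
∂1: piv[ad,am,au,ay,az,bd,bh,bi] rk=8  ker:bm,bu,by,bz,dh,di,dm,du,dy,hi,hu,hy,hz,im,iu,iy,iz,mu,mz,uy,uz,yz
∂2: piv[adm,adu,ady,bdh,bdi,bhi,bmu,bmz,byz,dhu,dhy,duy,imu,imz,iuz] rk=15  ker:dhi,huy,muz
b_1=(30−8)−15=7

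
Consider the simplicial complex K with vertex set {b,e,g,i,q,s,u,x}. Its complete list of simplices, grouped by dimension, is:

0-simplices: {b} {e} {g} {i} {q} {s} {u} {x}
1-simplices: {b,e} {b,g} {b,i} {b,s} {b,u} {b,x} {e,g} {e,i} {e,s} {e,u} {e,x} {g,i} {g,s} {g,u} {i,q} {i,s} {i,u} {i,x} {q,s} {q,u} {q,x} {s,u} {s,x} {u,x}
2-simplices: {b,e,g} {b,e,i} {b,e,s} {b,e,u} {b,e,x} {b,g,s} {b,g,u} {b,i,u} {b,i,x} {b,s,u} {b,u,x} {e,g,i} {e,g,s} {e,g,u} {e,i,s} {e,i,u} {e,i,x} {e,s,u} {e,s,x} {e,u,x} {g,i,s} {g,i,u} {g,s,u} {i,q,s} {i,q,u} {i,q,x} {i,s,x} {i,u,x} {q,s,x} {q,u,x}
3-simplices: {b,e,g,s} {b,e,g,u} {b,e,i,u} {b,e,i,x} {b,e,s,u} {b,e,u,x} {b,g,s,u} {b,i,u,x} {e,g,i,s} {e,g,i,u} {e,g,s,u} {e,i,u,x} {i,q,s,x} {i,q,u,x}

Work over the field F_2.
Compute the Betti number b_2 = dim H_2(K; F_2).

n_0=8 n_1=24 n_2=30 n_3=14  [Z2]
∂1: piv[be,bg,bi,bs,bu,bx,iq] rk=7  ker:eg,ei,es,eu,ex,gi,gs,gu,is,iu,ix,qs,qu,qx,su,sx,ux
∂2: piv[beg,bei,bes,beu,bex,bgs,bgu,biu,bix,bsu,bux,egi,eis,esx,iqs,iqu,iqx] rk=17  ker:egs,egu,eiu,eix,esu,eux,gis,giu,gsu,isx,iux,qsx,qux
∂3: piv[begs,begu,beiu,beix,besu,beux,bgsu,biux,egis,egiu,iqsx,iqux] rk=12  ker:egsu,eiux
b_2=(30−17)−12=1

b_2=1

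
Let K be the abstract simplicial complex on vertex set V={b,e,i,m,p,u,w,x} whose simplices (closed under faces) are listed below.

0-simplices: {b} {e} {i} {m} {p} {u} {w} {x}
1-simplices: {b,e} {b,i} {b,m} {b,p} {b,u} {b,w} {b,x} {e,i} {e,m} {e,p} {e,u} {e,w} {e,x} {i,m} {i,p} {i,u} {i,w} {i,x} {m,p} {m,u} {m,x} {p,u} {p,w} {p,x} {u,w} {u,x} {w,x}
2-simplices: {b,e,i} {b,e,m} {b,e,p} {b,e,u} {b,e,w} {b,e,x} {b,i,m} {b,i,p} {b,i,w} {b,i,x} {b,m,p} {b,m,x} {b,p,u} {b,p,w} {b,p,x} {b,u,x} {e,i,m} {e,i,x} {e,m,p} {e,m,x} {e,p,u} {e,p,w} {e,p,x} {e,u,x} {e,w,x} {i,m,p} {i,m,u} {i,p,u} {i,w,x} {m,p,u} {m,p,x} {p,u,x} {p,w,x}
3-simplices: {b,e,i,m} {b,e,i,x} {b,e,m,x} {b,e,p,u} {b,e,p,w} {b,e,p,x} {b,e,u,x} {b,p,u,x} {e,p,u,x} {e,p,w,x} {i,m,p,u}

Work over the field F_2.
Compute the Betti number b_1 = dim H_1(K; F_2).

n_0=8 n_1=27 n_2=33 n_3=11  [Z2]
∂1: piv[be,bi,bm,bp,bu,bw,bx] rk=7  ker:ei,em,ep,eu,ew,ex,im,ip,iu,iw,ix,mp,mu,mx,pu,pw,px,uw,ux,wx
∂2: piv[bei,bem,bep,beu,bew,bex,bim,bip,biw,bix,bmp,bmx,bpu,bpw,bpx,bux,ewx,imu,ipu] rk=19  ker:eim,eix,emp,emx,epu,epw,epx,eux,imp,iwx,mpu,mpx,pux,pwx
∂3: piv[beim,beix,bemx,bepu,bepw,bepx,beux,bpux,epwx,impu] rk=10  ker:epux
b_1=(27−7)−19=1

b_1=1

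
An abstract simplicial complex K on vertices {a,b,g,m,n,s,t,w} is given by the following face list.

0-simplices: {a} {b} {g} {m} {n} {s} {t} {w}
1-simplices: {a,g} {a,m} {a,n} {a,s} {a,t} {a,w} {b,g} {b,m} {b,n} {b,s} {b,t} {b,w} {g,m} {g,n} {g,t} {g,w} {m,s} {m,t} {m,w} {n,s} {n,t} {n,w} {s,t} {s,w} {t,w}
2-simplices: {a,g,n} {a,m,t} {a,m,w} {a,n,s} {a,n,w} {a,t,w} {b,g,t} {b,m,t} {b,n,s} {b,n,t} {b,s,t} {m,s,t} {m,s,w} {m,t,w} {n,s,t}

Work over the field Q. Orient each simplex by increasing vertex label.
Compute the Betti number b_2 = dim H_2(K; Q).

n_0=8 n_1=25 n_2=15  [Q]
∂1: piv[ag,am,an,as,at,aw,bg] rk=7  ker:bm,bn,bs,bt,bw,gm,gn,gt,gw,ms,mt,mw,ns,nt,nw,st,sw,tw
∂2: piv[agn,amt,amw,ans,anw,atw,bgt,bmt,bns,bnt,bst,mst,msw] rk=13  ker:mtw,nst
b_2=(15−13)−0=2

b_2=2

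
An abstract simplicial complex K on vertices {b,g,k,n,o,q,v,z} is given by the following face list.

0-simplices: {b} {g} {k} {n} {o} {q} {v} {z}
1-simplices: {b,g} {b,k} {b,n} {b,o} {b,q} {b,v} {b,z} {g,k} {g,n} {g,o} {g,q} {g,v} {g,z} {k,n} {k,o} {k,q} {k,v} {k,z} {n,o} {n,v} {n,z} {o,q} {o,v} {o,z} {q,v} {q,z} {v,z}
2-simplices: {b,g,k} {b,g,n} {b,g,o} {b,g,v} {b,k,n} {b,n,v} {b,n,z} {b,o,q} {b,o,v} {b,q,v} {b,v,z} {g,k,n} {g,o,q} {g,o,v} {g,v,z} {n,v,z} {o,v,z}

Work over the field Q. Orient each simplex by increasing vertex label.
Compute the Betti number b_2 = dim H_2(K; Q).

b_2=3

n_0=8 n_1=27 n_2=17  [Q]
∂1: piv[bg,bk,bn,bo,bq,bv,bz] rk=7  ker:gk,gn,go,gq,gv,gz,kn,ko,kq,kv,kz,no,nv,nz,oq,ov,oz,qv,qz,vz
∂2: piv[bgk,bgn,bgo,bgv,bkn,bnv,bnz,boq,bov,bqv,bvz,goq,gvz,ovz] rk=14  ker:gkn,gov,nvz
b_2=(17−14)−0=3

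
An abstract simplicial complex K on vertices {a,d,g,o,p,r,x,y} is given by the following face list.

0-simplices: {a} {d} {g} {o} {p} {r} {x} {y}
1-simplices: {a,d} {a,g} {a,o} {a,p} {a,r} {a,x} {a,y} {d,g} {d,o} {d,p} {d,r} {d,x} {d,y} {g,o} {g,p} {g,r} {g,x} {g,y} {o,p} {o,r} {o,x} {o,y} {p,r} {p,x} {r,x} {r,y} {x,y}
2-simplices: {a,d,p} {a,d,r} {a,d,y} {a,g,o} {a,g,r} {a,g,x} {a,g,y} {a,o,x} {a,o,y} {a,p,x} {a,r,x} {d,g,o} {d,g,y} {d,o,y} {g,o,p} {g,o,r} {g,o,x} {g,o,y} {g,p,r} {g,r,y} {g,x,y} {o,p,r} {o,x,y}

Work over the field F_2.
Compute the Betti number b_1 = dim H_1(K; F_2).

b_1=2

n_0=8 n_1=27 n_2=23  [Z2]
∂1: piv[ad,ag,ao,ap,ar,ax,ay] rk=7  ker:dg,do,dp,dr,dx,dy,go,gp,gr,gx,gy,op,or,ox,oy,pr,px,rx,ry,xy
∂2: piv[adp,adr,ady,ago,agr,agx,agy,aox,aoy,apx,arx,dgo,dgy,gop,gor,gpr,gry,gxy] rk=18  ker:doy,gox,goy,opr,oxy
b_1=(27−7)−18=2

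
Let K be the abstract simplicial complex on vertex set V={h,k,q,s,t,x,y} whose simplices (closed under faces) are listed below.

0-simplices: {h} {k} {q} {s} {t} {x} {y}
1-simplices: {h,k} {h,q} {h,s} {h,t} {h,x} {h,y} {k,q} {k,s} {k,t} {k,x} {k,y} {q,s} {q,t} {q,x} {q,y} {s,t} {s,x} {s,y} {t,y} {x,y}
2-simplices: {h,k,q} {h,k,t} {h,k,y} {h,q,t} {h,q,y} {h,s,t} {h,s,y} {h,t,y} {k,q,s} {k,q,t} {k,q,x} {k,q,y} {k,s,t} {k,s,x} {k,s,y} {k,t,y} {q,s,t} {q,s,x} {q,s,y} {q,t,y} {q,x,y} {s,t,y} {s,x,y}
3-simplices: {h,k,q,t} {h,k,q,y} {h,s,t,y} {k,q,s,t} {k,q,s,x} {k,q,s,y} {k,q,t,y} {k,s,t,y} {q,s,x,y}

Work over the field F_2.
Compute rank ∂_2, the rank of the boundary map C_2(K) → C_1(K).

n_0=7 n_1=20 n_2=23 n_3=9  [Z2]
∂1: piv[hk,hq,hs,ht,hx,hy] rk=6  ker:kq,ks,kt,kx,ky,qs,qt,qx,qy,st,sx,sy,ty,xy
∂2: piv[hkq,hkt,hky,hqt,hqy,hst,hsy,hty,kqs,kqx,kst,ksx,qxy] rk=13  ker:kqt,kqy,ksy,kty,qst,qsx,qsy,qty,sty,sxy
∂3: piv[hkqt,hkqy,hsty,kqst,kqsx,kqsy,kqty,ksty,qsxy] rk=9
rk∂_2=13

rank∂_2=13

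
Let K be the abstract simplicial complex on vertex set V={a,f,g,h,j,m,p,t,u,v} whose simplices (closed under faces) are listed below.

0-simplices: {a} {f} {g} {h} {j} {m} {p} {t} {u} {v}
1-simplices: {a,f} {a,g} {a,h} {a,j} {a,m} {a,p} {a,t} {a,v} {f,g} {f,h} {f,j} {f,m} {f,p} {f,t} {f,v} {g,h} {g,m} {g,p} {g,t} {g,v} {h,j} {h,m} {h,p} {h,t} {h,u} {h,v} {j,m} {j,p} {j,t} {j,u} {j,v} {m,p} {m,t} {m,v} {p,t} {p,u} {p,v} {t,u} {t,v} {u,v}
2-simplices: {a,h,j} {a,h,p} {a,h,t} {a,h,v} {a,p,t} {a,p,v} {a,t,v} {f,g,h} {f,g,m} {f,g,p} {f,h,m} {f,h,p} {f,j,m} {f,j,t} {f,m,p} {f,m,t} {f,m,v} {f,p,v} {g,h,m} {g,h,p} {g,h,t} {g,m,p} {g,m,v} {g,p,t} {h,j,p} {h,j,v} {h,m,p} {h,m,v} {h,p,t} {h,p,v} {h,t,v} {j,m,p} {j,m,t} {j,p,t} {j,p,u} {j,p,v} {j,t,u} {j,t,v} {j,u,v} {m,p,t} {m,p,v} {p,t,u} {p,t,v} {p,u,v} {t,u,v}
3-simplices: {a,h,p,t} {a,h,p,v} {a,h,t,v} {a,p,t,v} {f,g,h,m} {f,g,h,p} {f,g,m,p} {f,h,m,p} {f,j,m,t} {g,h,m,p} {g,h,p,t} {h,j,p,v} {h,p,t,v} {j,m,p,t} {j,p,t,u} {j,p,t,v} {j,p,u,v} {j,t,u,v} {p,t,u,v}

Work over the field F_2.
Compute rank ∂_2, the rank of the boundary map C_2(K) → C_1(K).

n_0=10 n_1=40 n_2=45 n_3=19  [Z2]
∂1: piv[af,ag,ah,aj,am,ap,at,av,hu] rk=9  ker:fg,fh,fj,fm,fp,ft,fv,gh,gm,gp,gt,gv,hj,hm,hp,ht,hv,jm,jp,jt,ju,jv,mp,mt,mv,pt,pu,pv,tu,tv,uv
∂2: piv[ahj,ahp,aht,ahv,apt,apv,atv,fgh,fgm,fgp,fhm,fhp,fjm,fjt,fmp,fmt,fmv,fpv,ght,gmv,hjp,hjv,jmp,jpt,jpu,jtu,juv] rk=27  ker:ghm,ghp,gmp,gpt,hmp,hmv,hpt,hpv,htv,jmt,jpv,jtv,mpt,mpv,ptu,ptv,puv,tuv
∂3: piv[ahpt,ahpv,ahtv,aptv,fghm,fghp,fgmp,fhmp,fjmt,ghpt,hjpv,jmpt,jptu,jptv,jpuv,jtuv] rk=16  ker:ghmp,hptv,ptuv
rk∂_2=27

rank∂_2=27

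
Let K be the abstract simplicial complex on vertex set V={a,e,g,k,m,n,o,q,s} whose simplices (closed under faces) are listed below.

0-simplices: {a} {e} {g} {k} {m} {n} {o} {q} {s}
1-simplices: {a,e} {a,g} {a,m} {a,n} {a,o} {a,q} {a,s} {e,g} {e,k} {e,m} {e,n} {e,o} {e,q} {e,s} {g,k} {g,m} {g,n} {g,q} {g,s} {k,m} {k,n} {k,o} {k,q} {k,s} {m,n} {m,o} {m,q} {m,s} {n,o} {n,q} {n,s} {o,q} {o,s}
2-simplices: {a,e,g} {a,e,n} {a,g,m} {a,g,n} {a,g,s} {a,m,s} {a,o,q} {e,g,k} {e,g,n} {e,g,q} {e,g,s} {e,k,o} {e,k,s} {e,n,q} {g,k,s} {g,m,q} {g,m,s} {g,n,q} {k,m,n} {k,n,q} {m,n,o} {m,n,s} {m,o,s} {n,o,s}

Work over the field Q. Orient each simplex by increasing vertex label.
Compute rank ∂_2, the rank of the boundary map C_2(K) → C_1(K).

n_0=9 n_1=33 n_2=24  [Q]
∂1: piv[ae,ag,am,an,ao,aq,as,ek] rk=8  ker:eg,em,en,eo,eq,es,gk,gm,gn,gq,gs,km,kn,ko,kq,ks,mn,mo,mq,ms,no,nq,ns,oq,os
∂2: piv[aeg,aen,agm,agn,ags,ams,aoq,egk,egq,egs,eko,eks,enq,gmq,kmn,knq,mno,mns,mos] rk=19  ker:egn,gks,gms,gnq,nos
rk∂_2=19

rank∂_2=19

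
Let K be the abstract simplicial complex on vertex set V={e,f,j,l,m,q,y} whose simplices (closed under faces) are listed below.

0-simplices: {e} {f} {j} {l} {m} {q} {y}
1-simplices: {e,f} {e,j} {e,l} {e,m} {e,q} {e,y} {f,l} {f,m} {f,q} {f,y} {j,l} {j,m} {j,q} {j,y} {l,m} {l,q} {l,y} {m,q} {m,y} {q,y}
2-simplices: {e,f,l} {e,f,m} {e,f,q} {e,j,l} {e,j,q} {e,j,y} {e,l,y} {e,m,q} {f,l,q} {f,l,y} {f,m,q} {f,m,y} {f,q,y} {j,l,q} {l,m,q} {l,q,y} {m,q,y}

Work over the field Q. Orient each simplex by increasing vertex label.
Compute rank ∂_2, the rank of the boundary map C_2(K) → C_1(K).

n_0=7 n_1=20 n_2=17  [Q]
∂1: piv[ef,ej,el,em,eq,ey] rk=6  ker:fl,fm,fq,fy,jl,jm,jq,jy,lm,lq,ly,mq,my,qy
∂2: piv[efl,efm,efq,ejl,ejq,ejy,ely,emq,flq,fly,fmy,fqy,lmq] rk=13  ker:fmq,jlq,lqy,mqy
rk∂_2=13

rank∂_2=13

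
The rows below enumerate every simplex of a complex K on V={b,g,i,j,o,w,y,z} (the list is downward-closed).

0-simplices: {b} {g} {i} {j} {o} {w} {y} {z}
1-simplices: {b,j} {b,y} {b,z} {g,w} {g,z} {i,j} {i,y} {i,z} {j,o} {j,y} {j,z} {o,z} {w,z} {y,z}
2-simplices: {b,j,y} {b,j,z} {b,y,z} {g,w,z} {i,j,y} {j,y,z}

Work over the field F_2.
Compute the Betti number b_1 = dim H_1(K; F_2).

n_0=8 n_1=14 n_2=6  [Z2]
∂1: piv[bj,by,bz,gw,gz,ij,jo] rk=7  ker:iy,iz,jy,jz,oz,wz,yz
∂2: piv[bjy,bjz,byz,gwz,ijy] rk=5  ker:jyz
b_1=(14−7)−5=2

b_1=2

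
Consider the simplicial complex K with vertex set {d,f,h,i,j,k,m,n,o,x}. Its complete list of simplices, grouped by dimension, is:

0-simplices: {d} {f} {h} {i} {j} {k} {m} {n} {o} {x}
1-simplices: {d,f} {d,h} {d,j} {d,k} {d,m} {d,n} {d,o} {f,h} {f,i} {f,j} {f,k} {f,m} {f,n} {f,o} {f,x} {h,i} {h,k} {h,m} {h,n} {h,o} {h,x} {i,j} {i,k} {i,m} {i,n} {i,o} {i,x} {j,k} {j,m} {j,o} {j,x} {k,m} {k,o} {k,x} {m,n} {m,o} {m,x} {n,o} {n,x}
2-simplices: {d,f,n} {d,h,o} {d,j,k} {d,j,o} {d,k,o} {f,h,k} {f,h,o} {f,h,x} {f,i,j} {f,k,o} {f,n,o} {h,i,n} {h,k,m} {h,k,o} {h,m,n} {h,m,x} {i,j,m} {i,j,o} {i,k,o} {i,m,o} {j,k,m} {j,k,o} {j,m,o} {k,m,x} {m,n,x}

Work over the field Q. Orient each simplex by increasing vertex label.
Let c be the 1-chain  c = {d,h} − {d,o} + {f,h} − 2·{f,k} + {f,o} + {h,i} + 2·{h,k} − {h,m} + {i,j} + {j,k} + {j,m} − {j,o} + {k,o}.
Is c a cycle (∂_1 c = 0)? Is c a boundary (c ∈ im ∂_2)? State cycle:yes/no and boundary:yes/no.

cycle:yes boundary:no

n_0=10 n_1=39 n_2=25  [Q]
∂1: piv[df,dh,dj,dk,dm,dn,do,fi,fx] rk=9  ker:fh,fj,fk,fm,fn,fo,hi,hk,hm,hn,ho,hx,ij,ik,im,in,io,ix,jk,jm,jo,jx,km,ko,kx,mn,mo,mx,no,nx
∂2: piv[dfn,dho,djk,djo,dko,fhk,fho,fhx,fij,fko,fno,hin,hkm,hmn,hmx,ijm,ijo,iko,imo,jkm,kmx,mnx] rk=22  ker:hko,jko,jmo
∂1c = 0
c vs im∂2: residual ≠ 0 ⇒ not boundary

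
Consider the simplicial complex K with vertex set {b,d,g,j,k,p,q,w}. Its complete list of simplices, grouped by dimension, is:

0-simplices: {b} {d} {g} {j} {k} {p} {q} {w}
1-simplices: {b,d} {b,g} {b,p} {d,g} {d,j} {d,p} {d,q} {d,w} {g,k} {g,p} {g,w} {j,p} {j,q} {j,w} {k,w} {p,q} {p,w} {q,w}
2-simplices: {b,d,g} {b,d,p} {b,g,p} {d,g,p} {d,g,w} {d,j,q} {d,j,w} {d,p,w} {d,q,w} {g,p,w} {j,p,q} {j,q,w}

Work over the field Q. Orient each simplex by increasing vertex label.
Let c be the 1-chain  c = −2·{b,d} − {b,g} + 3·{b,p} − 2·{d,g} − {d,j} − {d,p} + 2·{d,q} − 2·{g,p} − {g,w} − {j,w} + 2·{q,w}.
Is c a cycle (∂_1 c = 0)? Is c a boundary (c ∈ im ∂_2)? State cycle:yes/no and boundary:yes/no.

cycle:yes boundary:yes

n_0=8 n_1=18 n_2=12  [Q]
∂1: piv[bd,bg,bp,dj,dq,dw,gk] rk=7  ker:dg,dp,gp,gw,jp,jq,jw,kw,pq,pw,qw
∂2: piv[bdg,bdp,bgp,dgw,djq,djw,dpw,dqw,jpq] rk=9  ker:dgp,gpw,jqw
∂1c = 0
c vs im∂2: reduces to 0 ⇒ boundary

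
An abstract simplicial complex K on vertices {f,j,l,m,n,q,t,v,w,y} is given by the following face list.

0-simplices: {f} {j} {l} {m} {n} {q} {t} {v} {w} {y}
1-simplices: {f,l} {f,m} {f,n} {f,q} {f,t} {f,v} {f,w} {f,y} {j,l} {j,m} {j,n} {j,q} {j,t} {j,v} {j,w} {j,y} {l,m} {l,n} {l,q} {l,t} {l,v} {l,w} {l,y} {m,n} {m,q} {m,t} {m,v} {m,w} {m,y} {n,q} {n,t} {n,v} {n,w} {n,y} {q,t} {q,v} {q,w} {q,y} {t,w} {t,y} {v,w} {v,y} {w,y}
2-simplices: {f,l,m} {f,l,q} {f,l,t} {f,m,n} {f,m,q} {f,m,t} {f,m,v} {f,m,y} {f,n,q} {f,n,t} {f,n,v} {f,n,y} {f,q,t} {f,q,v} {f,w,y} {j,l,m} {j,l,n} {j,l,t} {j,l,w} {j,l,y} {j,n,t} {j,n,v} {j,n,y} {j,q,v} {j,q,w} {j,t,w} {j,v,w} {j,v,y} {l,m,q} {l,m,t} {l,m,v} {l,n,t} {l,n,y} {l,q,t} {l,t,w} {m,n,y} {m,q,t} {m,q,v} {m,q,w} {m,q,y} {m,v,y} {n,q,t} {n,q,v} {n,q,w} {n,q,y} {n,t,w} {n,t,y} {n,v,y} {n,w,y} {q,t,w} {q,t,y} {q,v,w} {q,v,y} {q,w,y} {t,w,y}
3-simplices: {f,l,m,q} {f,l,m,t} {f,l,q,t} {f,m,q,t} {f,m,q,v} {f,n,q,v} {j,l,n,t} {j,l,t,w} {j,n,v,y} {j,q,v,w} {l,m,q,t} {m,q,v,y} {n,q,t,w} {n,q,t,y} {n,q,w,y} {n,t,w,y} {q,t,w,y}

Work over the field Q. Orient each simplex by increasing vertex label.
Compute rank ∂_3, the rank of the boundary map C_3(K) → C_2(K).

rank∂_3=15

n_0=10 n_1=43 n_2=55 n_3=17  [Q]
∂1: piv[fl,fm,fn,fq,ft,fv,fw,fy,jl] rk=9  ker:jm,jn,jq,jt,jv,jw,jy,lm,ln,lq,lt,lv,lw,ly,mn,mq,mt,mv,mw,my,nq,nt,nv,nw,ny,qt,qv,qw,qy,tw,ty,vw,vy,wy
∂2: piv[flm,flq,flt,fmn,fmq,fmt,fmv,fmy,fnq,fnt,fnv,fny,fqt,fqv,fwy,jlm,jln,jlt,jlw,jly,jnt,jnv,jny,jqv,jqw,jtw,jvw,jvy,lmv,mqw,mqy,nqw,nty,nwy] rk=34  ker:lmq,lmt,lnt,lny,lqt,ltw,mny,mqt,mqv,mvy,nqt,nqv,nqy,ntw,nvy,qtw,qty,qvw,qvy,qwy,twy
∂3: piv[flmq,flmt,flqt,fmqt,fmqv,fnqv,jlnt,jltw,jnvy,jqvw,mqvy,nqtw,nqty,nqwy,ntwy] rk=15  ker:lmqt,qtwy
rk∂_3=15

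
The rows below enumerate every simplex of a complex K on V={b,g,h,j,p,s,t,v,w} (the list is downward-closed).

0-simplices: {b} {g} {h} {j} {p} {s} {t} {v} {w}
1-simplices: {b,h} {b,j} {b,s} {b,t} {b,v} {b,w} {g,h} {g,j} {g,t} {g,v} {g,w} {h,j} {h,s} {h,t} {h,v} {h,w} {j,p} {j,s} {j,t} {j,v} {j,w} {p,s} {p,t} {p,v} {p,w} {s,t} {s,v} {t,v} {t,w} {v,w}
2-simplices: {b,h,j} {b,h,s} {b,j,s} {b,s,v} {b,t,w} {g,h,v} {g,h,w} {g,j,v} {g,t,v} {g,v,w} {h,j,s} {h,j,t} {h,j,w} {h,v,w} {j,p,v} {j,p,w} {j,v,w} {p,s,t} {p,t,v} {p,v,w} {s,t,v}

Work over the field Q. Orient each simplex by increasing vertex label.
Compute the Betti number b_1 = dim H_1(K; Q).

b_1=4

n_0=9 n_1=30 n_2=21  [Q]
∂1: piv[bh,bj,bs,bt,bv,bw,gh,jp] rk=8  ker:gj,gt,gv,gw,hj,hs,ht,hv,hw,js,jt,jv,jw,ps,pt,pv,pw,st,sv,tv,tw,vw
∂2: piv[bhj,bhs,bjs,bsv,btw,ghv,ghw,gjv,gtv,gvw,hjt,hjw,jpv,jpw,jvw,pst,ptv,stv] rk=18  ker:hjs,hvw,pvw
b_1=(30−8)−18=4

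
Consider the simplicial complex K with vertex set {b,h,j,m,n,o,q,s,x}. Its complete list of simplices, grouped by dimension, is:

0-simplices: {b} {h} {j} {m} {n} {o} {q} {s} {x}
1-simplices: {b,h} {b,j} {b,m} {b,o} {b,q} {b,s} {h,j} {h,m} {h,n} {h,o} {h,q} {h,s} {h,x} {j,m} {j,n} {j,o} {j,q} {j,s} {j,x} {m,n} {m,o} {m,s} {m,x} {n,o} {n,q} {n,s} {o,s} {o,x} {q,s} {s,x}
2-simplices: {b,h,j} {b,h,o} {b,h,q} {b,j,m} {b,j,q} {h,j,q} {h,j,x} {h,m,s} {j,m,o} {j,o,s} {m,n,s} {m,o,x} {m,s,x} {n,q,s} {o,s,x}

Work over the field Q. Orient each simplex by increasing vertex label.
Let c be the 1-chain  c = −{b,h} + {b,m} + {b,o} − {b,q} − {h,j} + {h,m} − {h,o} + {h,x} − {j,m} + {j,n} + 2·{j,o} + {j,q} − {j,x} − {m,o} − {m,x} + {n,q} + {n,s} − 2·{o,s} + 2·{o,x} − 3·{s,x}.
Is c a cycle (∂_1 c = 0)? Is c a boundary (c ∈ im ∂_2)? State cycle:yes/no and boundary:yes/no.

n_0=9 n_1=30 n_2=15  [Q]
∂1: piv[bh,bj,bm,bo,bq,bs,hn,hx] rk=8  ker:hj,hm,ho,hq,hs,jm,jn,jo,jq,js,jx,mn,mo,ms,mx,no,nq,ns,os,ox,qs,sx
∂2: piv[bhj,bho,bhq,bjm,bjq,hjx,hms,jmo,jos,mns,mox,msx,nqs,osx] rk=14  ker:hjq
∂1c = −{h} − 3·{j} + 3·{m} − {n} + {o} + {q} + 2·{s} − 2·{x}

cycle:no boundary:no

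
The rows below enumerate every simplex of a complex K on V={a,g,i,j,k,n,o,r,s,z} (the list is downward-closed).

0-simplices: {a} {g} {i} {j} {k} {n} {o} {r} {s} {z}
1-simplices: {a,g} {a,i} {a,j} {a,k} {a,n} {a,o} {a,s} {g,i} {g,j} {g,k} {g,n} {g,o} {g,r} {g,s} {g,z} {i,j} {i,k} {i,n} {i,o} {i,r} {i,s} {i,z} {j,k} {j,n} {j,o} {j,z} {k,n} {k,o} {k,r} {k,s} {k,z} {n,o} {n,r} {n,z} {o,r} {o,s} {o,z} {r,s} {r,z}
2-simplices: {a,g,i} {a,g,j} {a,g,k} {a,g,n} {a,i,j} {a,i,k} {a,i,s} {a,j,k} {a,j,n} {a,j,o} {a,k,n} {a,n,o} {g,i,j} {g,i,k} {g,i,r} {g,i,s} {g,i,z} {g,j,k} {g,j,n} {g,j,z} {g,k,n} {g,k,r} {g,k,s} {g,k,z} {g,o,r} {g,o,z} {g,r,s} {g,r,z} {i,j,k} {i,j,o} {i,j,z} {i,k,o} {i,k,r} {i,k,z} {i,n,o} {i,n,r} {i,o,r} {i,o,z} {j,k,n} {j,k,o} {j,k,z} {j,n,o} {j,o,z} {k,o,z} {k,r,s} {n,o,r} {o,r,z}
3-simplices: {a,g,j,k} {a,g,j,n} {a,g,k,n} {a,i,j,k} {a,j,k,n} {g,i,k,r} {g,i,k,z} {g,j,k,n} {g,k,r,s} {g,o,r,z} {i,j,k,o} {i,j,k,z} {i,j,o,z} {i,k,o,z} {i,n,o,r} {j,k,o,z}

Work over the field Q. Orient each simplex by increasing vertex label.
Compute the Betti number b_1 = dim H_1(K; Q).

n_0=10 n_1=39 n_2=47 n_3=16  [Q]
∂1: piv[ag,ai,aj,ak,an,ao,as,gr,gz] rk=9  ker:gi,gj,gk,gn,go,gs,ij,ik,in,io,ir,is,iz,jk,jn,jo,jz,kn,ko,kr,ks,kz,no,nr,nz,or,os,oz,rs,rz
∂2: piv[agi,agj,agk,agn,aij,aik,ais,ajk,ajn,ajo,akn,ano,gir,gis,giz,gjz,gkr,gks,gkz,gor,goz,grs,grz,ijo,iko,ino,inr,ior] rk=28  ker:gij,gik,gjk,gjn,gkn,ijk,ijz,ikr,ikz,ioz,jkn,jko,jkz,jno,joz,koz,krs,nor,orz
∂3: piv[agjk,agjn,agkn,aijk,ajkn,gikr,gikz,gkrs,gorz,ijko,ijkz,ijoz,ikoz,inor] rk=14  ker:gjkn,jkoz
b_1=(39−9)−28=2

b_1=2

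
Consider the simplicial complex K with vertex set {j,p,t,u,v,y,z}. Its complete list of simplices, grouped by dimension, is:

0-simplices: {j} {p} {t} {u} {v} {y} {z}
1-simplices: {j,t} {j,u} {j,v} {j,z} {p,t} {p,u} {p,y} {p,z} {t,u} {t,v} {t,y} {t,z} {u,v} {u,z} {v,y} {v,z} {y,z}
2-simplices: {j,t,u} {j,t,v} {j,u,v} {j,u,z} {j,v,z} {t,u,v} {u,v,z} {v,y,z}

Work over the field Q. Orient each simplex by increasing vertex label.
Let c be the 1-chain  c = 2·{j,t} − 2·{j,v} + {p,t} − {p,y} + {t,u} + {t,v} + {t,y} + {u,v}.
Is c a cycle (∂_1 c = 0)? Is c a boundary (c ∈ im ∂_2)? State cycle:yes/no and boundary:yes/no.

n_0=7 n_1=17 n_2=8  [Q]
∂1: piv[jt,ju,jv,jz,pt,py] rk=6  ker:pu,pz,tu,tv,ty,tz,uv,uz,vy,vz,yz
∂2: piv[jtu,jtv,juv,juz,jvz,vyz] rk=6  ker:tuv,uvz
∂1c = 0
c vs im∂2: residual ≠ 0 ⇒ not boundary

cycle:yes boundary:no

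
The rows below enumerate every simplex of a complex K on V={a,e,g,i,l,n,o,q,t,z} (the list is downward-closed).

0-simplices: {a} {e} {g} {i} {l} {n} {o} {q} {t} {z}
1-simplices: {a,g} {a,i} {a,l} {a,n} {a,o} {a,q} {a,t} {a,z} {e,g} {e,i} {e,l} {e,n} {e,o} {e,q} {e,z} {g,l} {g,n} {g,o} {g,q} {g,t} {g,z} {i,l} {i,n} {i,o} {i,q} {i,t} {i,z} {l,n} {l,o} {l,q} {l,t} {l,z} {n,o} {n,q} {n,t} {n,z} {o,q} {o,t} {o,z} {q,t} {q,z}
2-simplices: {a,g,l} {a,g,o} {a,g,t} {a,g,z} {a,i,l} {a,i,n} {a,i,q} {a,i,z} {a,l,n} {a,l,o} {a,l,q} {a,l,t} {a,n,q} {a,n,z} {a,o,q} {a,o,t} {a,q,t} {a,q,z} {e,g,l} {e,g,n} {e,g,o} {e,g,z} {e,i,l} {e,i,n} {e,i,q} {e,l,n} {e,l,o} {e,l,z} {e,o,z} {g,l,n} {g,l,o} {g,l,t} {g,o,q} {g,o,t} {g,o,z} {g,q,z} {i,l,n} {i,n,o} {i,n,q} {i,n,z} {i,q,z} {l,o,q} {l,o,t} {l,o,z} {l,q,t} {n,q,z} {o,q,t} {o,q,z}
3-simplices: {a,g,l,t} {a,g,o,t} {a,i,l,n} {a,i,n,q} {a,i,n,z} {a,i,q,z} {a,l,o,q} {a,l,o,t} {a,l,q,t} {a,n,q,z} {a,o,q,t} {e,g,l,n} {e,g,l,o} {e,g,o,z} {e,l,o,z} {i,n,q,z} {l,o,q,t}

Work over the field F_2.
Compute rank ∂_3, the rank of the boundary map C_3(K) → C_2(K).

n_0=10 n_1=41 n_2=48 n_3=17  [Z2]
∂1: piv[ag,ai,al,an,ao,aq,at,az,eg] rk=9  ker:ei,el,en,eo,eq,ez,gl,gn,go,gq,gt,gz,il,in,io,iq,it,iz,ln,lo,lq,lt,lz,no,nq,nt,nz,oq,ot,oz,qt,qz
∂2: piv[agl,ago,agt,agz,ail,ain,aiq,aiz,aln,alo,alq,alt,anq,anz,aoq,aot,aqt,aqz,egl,egn,ego,egz,eil,ein,eiq,elz,eoz,goq,ino] rk=29  ker:eln,elo,gln,glo,glt,got,goz,gqz,iln,inq,inz,iqz,loq,lot,loz,lqt,nqz,oqt,oqz
∂3: piv[aglt,agot,ailn,ainq,ainz,aiqz,aloq,alot,alqt,anqz,aoqt,egln,eglo,egoz,eloz] rk=15  ker:inqz,loqt
rk∂_3=15

rank∂_3=15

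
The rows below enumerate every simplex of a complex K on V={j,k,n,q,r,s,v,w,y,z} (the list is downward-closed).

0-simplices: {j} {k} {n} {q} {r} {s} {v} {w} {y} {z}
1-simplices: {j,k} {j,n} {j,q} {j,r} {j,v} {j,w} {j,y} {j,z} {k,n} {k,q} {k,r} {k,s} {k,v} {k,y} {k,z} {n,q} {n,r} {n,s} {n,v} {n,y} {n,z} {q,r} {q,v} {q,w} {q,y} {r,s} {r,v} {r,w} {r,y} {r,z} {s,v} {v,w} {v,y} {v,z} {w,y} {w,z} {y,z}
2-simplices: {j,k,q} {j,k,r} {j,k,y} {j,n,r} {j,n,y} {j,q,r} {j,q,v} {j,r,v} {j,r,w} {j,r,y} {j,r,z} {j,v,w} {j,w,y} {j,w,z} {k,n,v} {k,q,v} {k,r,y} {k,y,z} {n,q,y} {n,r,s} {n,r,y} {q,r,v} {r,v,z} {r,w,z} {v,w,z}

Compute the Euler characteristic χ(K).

n_0=10 n_1=37 n_2=25
χ=+10−37+25=-2

χ(K)=-2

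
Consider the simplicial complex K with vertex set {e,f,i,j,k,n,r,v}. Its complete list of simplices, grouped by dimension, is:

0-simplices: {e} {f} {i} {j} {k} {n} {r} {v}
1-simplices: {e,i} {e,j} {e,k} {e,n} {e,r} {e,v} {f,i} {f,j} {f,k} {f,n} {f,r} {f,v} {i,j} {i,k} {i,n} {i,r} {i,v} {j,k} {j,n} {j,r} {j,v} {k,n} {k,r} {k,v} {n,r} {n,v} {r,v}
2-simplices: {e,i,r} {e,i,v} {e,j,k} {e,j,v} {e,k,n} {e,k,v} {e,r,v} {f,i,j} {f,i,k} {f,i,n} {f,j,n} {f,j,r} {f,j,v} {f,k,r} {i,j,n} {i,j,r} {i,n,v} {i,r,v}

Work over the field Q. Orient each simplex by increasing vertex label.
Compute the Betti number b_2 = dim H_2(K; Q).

n_0=8 n_1=27 n_2=18  [Q]
∂1: piv[ei,ej,ek,en,er,ev,fi] rk=7  ker:fj,fk,fn,fr,fv,ij,ik,in,ir,iv,jk,jn,jr,jv,kn,kr,kv,nr,nv,rv
∂2: piv[eir,eiv,ejk,ejv,ekn,ekv,erv,fij,fik,fin,fjn,fjr,fjv,fkr,ijr,inv] rk=16  ker:ijn,irv
b_2=(18−16)−0=2

b_2=2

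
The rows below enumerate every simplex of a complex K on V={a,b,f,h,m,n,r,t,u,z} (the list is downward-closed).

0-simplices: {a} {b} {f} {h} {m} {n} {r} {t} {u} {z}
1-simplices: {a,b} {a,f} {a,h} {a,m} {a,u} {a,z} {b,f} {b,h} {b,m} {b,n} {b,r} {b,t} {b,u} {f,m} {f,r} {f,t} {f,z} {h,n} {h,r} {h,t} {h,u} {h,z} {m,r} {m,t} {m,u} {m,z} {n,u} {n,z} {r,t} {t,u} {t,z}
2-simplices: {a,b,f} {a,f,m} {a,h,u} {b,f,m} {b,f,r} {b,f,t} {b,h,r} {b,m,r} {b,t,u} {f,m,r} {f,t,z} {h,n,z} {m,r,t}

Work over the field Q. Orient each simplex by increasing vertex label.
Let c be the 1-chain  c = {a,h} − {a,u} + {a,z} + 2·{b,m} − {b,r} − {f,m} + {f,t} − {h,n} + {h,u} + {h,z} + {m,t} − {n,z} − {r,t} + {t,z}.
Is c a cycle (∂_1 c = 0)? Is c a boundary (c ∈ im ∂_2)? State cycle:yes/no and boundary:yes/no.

n_0=10 n_1=31 n_2=13  [Q]
∂1: piv[ab,af,ah,am,au,az,bn,br,bt] rk=9  ker:bf,bh,bm,bu,fm,fr,ft,fz,hn,hr,ht,hu,hz,mr,mt,mu,mz,nu,nz,rt,tu,tz
∂2: piv[abf,afm,ahu,bfm,bfr,bft,bhr,bmr,btu,ftz,hnz,mrt] rk=12  ker:fmr
∂1c = −{a} − {b} + 2·{z}

cycle:no boundary:no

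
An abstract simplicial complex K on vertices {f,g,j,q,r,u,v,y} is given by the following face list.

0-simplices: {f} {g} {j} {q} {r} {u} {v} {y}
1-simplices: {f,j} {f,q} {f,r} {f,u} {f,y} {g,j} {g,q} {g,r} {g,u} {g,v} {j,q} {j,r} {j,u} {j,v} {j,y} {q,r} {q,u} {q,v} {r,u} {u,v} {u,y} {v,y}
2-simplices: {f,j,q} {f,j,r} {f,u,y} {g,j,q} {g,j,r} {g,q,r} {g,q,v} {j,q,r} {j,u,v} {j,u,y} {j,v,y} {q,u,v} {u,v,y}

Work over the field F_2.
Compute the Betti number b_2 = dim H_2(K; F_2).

n_0=8 n_1=22 n_2=13  [Z2]
∂1: piv[fj,fq,fr,fu,fy,gj,gv] rk=7  ker:gq,gr,gu,jq,jr,ju,jv,jy,qr,qu,qv,ru,uv,uy,vy
∂2: piv[fjq,fjr,fuy,gjq,gjr,gqr,gqv,juv,juy,jvy,quv] rk=11  ker:jqr,uvy
b_2=(13−11)−0=2

b_2=2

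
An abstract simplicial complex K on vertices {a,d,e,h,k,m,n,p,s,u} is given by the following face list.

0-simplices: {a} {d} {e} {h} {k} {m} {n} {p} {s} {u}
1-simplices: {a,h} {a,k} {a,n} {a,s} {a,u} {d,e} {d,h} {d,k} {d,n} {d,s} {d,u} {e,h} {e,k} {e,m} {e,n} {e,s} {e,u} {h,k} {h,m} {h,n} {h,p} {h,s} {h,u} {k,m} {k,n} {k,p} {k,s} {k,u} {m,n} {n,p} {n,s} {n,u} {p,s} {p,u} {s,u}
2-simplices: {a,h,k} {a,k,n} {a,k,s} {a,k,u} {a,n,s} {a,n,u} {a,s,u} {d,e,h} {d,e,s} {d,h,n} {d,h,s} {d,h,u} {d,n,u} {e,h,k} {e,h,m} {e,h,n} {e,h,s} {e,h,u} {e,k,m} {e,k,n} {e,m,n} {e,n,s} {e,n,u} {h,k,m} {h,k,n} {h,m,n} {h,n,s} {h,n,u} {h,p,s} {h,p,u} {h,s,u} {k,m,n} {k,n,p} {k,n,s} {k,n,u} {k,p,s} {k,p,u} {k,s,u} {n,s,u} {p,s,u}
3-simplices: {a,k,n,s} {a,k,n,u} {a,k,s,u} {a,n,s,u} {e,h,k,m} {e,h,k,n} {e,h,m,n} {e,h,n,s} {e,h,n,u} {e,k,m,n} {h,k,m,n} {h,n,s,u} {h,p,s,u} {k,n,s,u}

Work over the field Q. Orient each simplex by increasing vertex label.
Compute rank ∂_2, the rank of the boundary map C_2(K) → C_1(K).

n_0=10 n_1=35 n_2=40 n_3=14  [Q]
∂1: piv[ah,ak,an,as,au,de,dh,em,hp] rk=9  ker:dk,dn,ds,du,eh,ek,en,es,eu,hk,hm,hn,hs,hu,km,kn,kp,ks,ku,mn,np,ns,nu,ps,pu,su
∂2: piv[ahk,akn,aks,aku,ans,anu,asu,deh,des,dhn,dhs,dhu,dnu,ehk,ehm,ehn,ehu,ekm,ekn,emn,ens,hps,hpu,knp,kps] rk=25  ker:ehs,enu,hkm,hkn,hmn,hns,hnu,hsu,kmn,kns,knu,kpu,ksu,nsu,psu
∂3: piv[akns,aknu,aksu,ansu,ehkm,ehkn,ehmn,ehns,ehnu,ekmn,hnsu,hpsu] rk=12  ker:hkmn,knsu
rk∂_2=25

rank∂_2=25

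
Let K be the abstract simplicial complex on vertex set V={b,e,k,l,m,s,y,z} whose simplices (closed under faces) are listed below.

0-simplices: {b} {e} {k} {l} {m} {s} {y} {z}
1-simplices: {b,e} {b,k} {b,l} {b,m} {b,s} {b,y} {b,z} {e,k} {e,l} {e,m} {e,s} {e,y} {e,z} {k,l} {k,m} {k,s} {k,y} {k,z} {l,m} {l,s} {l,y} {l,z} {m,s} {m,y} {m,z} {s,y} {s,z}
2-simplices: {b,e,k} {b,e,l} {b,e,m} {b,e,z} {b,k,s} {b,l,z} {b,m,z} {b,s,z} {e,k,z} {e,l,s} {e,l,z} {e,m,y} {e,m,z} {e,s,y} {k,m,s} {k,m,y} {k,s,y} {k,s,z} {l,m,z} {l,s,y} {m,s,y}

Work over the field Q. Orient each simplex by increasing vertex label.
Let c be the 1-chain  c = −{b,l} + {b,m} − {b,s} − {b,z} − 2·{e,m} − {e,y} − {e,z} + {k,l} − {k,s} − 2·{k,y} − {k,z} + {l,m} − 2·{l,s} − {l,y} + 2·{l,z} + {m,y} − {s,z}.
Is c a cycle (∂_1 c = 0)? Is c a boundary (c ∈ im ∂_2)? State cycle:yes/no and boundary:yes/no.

cycle:no boundary:no

n_0=8 n_1=27 n_2=21  [Q]
∂1: piv[be,bk,bl,bm,bs,by,bz] rk=7  ker:ek,el,em,es,ey,ez,kl,km,ks,ky,kz,lm,ls,ly,lz,ms,my,mz,sy,sz
∂2: piv[bek,bel,bem,bez,bks,blz,bmz,bsz,ekz,els,emy,esy,kms,kmy,ksy,lmz,lsy] rk=17  ker:elz,emz,ksz,msy
∂1c = 2·{b} + 4·{e} + 3·{k} − {m} − 3·{s} − 3·{y} − 2·{z}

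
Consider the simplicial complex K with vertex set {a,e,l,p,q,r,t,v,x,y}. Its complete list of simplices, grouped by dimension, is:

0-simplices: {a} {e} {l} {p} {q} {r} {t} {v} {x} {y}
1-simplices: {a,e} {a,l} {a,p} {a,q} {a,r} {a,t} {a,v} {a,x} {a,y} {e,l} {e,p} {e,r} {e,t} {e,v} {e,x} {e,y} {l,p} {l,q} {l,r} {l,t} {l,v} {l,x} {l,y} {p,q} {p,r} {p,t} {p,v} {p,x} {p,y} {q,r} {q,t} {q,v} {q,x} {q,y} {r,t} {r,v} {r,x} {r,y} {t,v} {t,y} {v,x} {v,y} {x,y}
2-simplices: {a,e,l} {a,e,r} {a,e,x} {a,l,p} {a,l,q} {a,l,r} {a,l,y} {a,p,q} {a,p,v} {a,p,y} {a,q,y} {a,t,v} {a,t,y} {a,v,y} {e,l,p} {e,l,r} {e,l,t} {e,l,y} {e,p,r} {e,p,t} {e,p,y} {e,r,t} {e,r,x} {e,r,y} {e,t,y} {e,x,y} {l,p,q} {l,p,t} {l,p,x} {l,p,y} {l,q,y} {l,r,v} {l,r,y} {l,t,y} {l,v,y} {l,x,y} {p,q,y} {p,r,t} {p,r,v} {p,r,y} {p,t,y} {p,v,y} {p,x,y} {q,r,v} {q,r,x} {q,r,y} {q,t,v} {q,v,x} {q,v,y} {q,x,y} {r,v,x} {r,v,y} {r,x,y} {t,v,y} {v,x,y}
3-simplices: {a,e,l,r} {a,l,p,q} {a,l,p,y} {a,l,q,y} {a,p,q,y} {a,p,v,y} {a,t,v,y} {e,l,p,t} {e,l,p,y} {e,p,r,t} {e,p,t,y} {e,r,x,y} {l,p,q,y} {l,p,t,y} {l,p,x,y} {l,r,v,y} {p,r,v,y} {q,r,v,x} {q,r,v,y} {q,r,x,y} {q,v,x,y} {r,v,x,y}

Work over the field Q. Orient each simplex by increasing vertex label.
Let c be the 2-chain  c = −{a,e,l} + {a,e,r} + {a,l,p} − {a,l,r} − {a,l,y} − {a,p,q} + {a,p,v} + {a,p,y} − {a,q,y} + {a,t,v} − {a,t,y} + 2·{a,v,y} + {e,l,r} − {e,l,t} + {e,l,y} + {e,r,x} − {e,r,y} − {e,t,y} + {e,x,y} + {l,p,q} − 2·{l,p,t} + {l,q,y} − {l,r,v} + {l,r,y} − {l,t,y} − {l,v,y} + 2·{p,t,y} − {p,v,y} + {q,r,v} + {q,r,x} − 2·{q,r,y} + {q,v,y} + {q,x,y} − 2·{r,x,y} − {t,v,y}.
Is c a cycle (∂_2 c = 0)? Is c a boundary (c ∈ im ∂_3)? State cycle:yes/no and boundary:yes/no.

n_0=10 n_1=43 n_2=55 n_3=22  [Q]
∂1: piv[ae,al,ap,aq,ar,at,av,ax,ay] rk=9  ker:el,ep,er,et,ev,ex,ey,lp,lq,lr,lt,lv,lx,ly,pq,pr,pt,pv,px,py,qr,qt,qv,qx,qy,rt,rv,rx,ry,tv,ty,vx,vy,xy
∂2: piv[ael,aer,aex,alp,alq,alr,aly,apq,apv,apy,aqy,atv,aty,avy,elp,elt,ely,epr,ept,ert,erx,ery,ety,exy,lpx,lrv,lvy,lxy,qrv,qrx,qry,qtv,qvx] rk=33  ker:elr,epy,lpq,lpt,lpy,lqy,lry,lty,pqy,prt,prv,pry,pty,pvy,pxy,qvy,qxy,rvx,rvy,rxy,tvy,vxy
∂3: piv[aelr,alpq,alpy,alqy,apqy,apvy,atvy,elpt,elpy,eprt,epty,erxy,lpty,lpxy,lrvy,prvy,qrvx,qrvy,qrxy,qvxy] rk=20  ker:lpqy,rvxy
∂2c = 0
c vs im∂3: reduces to 0 ⇒ boundary

cycle:yes boundary:yes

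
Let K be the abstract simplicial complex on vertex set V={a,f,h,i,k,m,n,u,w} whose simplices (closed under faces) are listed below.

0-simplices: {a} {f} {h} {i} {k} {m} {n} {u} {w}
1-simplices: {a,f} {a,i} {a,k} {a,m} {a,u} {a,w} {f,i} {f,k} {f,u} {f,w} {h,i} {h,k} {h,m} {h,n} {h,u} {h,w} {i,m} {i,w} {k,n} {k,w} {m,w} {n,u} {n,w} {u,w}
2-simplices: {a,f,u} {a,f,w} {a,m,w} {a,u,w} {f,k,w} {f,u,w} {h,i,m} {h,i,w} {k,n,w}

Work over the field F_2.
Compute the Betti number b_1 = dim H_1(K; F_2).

b_1=8

n_0=9 n_1=24 n_2=9  [Z2]
∂1: piv[af,ai,ak,am,au,aw,hi,hn] rk=8  ker:fi,fk,fu,fw,hk,hm,hu,hw,im,iw,kn,kw,mw,nu,nw,uw
∂2: piv[afu,afw,amw,auw,fkw,him,hiw,knw] rk=8  ker:fuw
b_1=(24−8)−8=8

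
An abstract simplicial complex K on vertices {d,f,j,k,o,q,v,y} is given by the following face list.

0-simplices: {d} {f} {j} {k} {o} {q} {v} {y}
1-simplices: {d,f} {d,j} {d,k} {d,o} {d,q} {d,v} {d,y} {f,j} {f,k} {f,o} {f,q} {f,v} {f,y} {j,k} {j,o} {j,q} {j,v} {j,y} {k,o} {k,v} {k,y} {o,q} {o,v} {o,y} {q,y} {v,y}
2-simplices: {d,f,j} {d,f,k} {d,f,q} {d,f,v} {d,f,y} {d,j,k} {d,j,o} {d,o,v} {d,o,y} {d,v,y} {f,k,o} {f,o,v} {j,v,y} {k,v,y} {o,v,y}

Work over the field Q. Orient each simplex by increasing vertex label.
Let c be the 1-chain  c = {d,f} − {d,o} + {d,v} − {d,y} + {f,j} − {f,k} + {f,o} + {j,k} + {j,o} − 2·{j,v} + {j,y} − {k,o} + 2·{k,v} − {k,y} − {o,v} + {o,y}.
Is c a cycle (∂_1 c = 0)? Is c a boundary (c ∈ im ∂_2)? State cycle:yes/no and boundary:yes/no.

n_0=8 n_1=26 n_2=15  [Q]
∂1: piv[df,dj,dk,do,dq,dv,dy] rk=7  ker:fj,fk,fo,fq,fv,fy,jk,jo,jq,jv,jy,ko,kv,ky,oq,ov,oy,qy,vy
∂2: piv[dfj,dfk,dfq,dfv,dfy,djk,djo,dov,doy,dvy,fko,fov,jvy,kvy] rk=14  ker:ovy
∂1c = 0
c vs im∂2: residual ≠ 0 ⇒ not boundary

cycle:yes boundary:no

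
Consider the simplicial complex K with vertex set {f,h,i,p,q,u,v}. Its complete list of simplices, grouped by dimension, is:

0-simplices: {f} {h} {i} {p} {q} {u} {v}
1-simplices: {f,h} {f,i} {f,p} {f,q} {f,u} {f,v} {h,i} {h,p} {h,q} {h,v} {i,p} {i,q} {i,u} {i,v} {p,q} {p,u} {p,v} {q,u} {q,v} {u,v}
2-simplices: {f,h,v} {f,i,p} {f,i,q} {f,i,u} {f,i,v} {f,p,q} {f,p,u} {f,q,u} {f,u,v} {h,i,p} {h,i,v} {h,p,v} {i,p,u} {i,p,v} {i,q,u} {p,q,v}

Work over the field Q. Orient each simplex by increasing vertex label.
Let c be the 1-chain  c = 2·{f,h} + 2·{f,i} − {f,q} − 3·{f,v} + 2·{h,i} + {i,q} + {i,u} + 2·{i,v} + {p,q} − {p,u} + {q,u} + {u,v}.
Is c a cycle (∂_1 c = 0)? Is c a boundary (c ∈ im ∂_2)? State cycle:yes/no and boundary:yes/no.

n_0=7 n_1=20 n_2=16  [Q]
∂1: piv[fh,fi,fp,fq,fu,fv] rk=6  ker:hi,hp,hq,hv,ip,iq,iu,iv,pq,pu,pv,qu,qv,uv
∂2: piv[fhv,fip,fiq,fiu,fiv,fpq,fpu,fqu,fuv,hip,hiv,hpv,pqv] rk=13  ker:ipu,ipv,iqu
∂1c = 0
c vs im∂2: reduces to 0 ⇒ boundary

cycle:yes boundary:yes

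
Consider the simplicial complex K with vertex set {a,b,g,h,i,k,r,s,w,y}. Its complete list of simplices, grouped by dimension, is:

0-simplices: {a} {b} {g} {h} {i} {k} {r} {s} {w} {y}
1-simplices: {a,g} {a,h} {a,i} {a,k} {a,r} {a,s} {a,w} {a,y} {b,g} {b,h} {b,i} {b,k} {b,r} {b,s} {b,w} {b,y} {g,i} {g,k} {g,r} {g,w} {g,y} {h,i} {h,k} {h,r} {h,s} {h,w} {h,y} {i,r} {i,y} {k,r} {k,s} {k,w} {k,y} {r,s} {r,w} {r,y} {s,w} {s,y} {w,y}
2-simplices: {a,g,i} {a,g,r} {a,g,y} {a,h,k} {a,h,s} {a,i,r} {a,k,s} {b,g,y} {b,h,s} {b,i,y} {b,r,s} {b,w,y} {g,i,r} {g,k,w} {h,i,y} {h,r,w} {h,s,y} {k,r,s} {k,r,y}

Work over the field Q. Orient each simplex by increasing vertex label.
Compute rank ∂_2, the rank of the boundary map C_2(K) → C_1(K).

rank∂_2=18

n_0=10 n_1=39 n_2=19  [Q]
∂1: piv[ag,ah,ai,ak,ar,as,aw,ay,bg] rk=9  ker:bh,bi,bk,br,bs,bw,by,gi,gk,gr,gw,gy,hi,hk,hr,hs,hw,hy,ir,iy,kr,ks,kw,ky,rs,rw,ry,sw,sy,wy
∂2: piv[agi,agr,agy,ahk,ahs,air,aks,bgy,bhs,biy,brs,bwy,gkw,hiy,hrw,hsy,krs,kry] rk=18  ker:gir
rk∂_2=18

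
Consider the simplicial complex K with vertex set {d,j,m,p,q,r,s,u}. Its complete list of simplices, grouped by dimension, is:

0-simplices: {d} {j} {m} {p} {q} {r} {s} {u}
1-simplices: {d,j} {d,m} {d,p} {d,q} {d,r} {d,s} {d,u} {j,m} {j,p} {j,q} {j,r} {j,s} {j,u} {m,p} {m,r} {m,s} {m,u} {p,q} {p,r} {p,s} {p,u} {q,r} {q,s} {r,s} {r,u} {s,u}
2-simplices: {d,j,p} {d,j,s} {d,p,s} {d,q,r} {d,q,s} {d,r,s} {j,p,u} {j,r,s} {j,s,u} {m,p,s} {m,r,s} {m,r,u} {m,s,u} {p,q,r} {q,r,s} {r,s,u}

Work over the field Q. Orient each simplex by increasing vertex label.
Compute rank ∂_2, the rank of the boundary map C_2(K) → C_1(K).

n_0=8 n_1=26 n_2=16  [Q]
∂1: piv[dj,dm,dp,dq,dr,ds,du] rk=7  ker:jm,jp,jq,jr,js,ju,mp,mr,ms,mu,pq,pr,ps,pu,qr,qs,rs,ru,su
∂2: piv[djp,djs,dps,dqr,dqs,drs,jpu,jrs,jsu,mps,mrs,mru,msu,pqr] rk=14  ker:qrs,rsu
rk∂_2=14

rank∂_2=14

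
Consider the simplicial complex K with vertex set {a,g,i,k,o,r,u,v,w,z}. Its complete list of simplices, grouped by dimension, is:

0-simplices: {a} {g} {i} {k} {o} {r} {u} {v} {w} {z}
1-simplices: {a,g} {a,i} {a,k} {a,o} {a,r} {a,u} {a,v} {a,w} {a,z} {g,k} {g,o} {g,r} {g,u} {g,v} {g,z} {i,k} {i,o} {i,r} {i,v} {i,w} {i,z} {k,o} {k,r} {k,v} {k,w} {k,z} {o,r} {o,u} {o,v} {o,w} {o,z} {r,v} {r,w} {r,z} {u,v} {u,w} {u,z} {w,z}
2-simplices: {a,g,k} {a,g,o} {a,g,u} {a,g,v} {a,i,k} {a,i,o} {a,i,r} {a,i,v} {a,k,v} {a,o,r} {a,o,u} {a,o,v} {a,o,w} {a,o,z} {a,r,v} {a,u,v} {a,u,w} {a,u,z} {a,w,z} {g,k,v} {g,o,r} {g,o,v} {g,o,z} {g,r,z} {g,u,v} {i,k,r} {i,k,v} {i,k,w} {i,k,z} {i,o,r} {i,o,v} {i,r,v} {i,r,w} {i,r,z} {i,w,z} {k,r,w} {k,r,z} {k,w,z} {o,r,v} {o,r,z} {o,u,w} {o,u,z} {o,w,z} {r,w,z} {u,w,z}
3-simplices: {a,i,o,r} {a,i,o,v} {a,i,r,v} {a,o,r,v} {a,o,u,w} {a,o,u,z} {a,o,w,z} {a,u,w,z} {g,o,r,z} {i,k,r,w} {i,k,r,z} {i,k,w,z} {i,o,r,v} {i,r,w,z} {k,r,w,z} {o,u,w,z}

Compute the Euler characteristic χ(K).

n_0=10 n_1=38 n_2=45 n_3=16
χ=+10−38+45−16=1

χ(K)=1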